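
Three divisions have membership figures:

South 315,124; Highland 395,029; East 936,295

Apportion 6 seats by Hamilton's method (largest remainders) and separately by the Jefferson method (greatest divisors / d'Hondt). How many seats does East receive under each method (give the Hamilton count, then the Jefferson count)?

Hamilton: South 1, Highland 2, East 3.
Jefferson: South 1, Highland 1, East 4.
East gets 3 under Hamilton and 4 under Jefferson.

3 and 4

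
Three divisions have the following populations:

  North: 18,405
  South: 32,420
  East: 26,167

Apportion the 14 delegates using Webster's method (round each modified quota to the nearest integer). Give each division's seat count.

North 3, South 6, East 5

Standard divisor 76992/14 ≈ 5499.429; standard quotas: North 3.347, South 5.895, East 4.758.
Rounding to the nearest integer gives North 3, South 6, East 5 — total 14, matching the house size, so no adjustment is needed.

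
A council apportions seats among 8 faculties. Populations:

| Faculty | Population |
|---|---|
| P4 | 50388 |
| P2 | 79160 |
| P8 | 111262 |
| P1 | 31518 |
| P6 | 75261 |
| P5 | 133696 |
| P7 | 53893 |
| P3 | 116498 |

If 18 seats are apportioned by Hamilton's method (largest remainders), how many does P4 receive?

1

The standard divisor is 651676/18 ≈ 36204.222.
Standard quotas: P4 1.3918, P2 2.1865, P8 3.0732, P1 0.8706, P6 2.0788, P5 3.6928, P7 1.4886, P3 3.2178.
Lower quotas: P4 1, P2 2, P8 3, P1 0, P6 2, P5 3, P7 1, P3 3 (sum 15, leaving 3 seats).
Remainders in descending order: P1 0.8706, P5 0.6928, P7 0.4886, P4 0.3918, P3 0.2178, P2 0.1865, P6 0.0788, P8 0.0732.
Largest remainders: P1, P5, P7 receive the extra seats.
P4 receives 1.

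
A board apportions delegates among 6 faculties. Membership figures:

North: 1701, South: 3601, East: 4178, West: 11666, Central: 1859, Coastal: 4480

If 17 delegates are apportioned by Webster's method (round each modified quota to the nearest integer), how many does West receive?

Standard divisor 27485/17 ≈ 1616.765; standard quotas: North 1.052, South 2.227, East 2.584, West 7.216, Central 1.150, Coastal 2.771.
Rounding to the nearest integer gives North 1, South 2, East 3, West 7, Central 1, Coastal 3 — total 17, matching the house size, so no adjustment is needed.
West receives 7.

7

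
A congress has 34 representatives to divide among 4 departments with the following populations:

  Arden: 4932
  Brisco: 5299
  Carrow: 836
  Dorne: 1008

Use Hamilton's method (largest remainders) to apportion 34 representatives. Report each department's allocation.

Arden 14, Brisco 15, Carrow 2, Dorne 3

Standard divisor: 12075 ÷ 34 ≈ 355.147.
Standard quotas: Arden 13.8872, Brisco 14.9206, Carrow 2.3540, Dorne 2.8383.
Lower quotas: Arden 13, Brisco 14, Carrow 2, Dorne 2 (sum 31, leaving 3 seats).
Remainders in descending order: Brisco 0.9206, Arden 0.8872, Dorne 0.8383, Carrow 0.3540.
Largest remainders: Brisco, Arden, Dorne receive the extra seats.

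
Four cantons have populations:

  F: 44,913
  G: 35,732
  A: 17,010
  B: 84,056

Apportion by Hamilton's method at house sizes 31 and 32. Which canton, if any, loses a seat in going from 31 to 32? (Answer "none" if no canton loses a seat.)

At 31 seats: F 8, G 6, A 3, B 14.
At 32 seats: F 8, G 6, A 3, B 15.
No canton's allocation decreased.

none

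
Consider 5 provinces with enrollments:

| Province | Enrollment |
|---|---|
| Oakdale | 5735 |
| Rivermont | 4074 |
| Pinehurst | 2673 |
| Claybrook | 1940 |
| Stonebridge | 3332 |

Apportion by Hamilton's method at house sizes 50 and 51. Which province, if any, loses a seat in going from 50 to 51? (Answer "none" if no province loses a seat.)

none

At 50 seats: Oakdale 16, Rivermont 12, Pinehurst 8, Claybrook 5, Stonebridge 9.
At 51 seats: Oakdale 16, Rivermont 12, Pinehurst 8, Claybrook 6, Stonebridge 9.
No province's allocation decreased.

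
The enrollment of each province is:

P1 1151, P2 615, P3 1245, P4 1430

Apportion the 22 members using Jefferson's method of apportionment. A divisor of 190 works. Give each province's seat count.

With modified divisor 190: modified quotas P1 6.058, P2 3.237, P3 6.553, P4 7.526.
Rounding down: P1 6, P2 3, P3 6, P4 7 (total 22).

P1 6, P2 3, P3 6, P4 7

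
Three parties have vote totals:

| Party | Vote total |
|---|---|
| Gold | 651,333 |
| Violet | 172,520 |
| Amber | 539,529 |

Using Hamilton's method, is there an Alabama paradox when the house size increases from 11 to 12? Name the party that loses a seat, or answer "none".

Violet

At 11 seats: Gold 5, Violet 2, Amber 4.
At 12 seats: Gold 6, Violet 1, Amber 5.
Violet drops from 2 to 1.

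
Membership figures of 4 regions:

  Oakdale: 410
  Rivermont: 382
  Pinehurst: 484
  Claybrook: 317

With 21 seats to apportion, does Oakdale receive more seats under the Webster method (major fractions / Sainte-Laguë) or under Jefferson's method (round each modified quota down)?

Webster

Webster: Oakdale 6, Rivermont 5, Pinehurst 6, Claybrook 4.
Jefferson: Oakdale 5, Rivermont 5, Pinehurst 7, Claybrook 4.
Oakdale gets 6 under Webster and 5 under Jefferson.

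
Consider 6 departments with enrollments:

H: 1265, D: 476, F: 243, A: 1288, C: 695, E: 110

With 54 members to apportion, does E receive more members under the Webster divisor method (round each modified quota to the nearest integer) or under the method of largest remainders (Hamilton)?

Webster: H 17, D 6, F 3, A 18, C 9, E 1.
Hamilton: H 17, D 6, F 3, A 17, C 9, E 2.
E gets 1 under Webster and 2 under Hamilton.

Hamilton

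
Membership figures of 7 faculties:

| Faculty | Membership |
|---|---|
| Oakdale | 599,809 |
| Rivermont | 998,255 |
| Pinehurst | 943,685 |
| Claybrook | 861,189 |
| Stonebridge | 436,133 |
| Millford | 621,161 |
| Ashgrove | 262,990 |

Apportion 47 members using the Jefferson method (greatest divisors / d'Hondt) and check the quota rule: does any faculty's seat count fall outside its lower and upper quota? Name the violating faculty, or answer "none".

Standard quotas: Oakdale 5.969, Rivermont 9.933, Pinehurst 9.390, Claybrook 8.570, Stonebridge 4.340, Millford 6.181, Ashgrove 2.617.
Jefferson allocation: Oakdale 6, Rivermont 10, Pinehurst 10, Claybrook 9, Stonebridge 4, Millford 6, Ashgrove 2.
Every allocation lies between the lower and upper quota.

none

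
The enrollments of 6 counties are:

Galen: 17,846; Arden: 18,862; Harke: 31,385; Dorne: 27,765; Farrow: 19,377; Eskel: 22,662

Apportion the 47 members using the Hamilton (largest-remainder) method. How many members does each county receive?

Galen=6, Arden=6, Harke=11, Dorne=9, Farrow=7, Eskel=8

The standard divisor is 137897/47 ≈ 2933.979.
Standard quotas: Galen 6.0825, Arden 6.4288, Harke 10.6971, Dorne 9.4633, Farrow 6.6043, Eskel 7.7240.
Lower quotas: Galen 6, Arden 6, Harke 10, Dorne 9, Farrow 6, Eskel 7 (sum 44, leaving 3 seats).
Remainders in descending order: Eskel 0.7240, Harke 0.6971, Farrow 0.6043, Dorne 0.4633, Arden 0.4288, Galen 0.0825.
Largest remainders: Eskel, Harke, Farrow receive the extra seats.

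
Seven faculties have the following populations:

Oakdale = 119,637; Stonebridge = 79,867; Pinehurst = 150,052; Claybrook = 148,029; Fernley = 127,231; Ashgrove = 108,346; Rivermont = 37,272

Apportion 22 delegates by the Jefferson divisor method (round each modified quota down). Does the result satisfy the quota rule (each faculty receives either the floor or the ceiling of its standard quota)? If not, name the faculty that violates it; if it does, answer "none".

none

Standard quotas: Oakdale 3.416, Stonebridge 2.281, Pinehurst 4.285, Claybrook 4.227, Fernley 3.633, Ashgrove 3.094, Rivermont 1.064.
Jefferson allocation: Oakdale 3, Stonebridge 2, Pinehurst 5, Claybrook 4, Fernley 4, Ashgrove 3, Rivermont 1.
Every allocation lies between the lower and upper quota.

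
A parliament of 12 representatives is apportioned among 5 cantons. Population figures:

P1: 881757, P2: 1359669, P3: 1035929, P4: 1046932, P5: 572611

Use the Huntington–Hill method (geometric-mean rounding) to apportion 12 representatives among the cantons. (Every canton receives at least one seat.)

With divisor 413907: modified quotas P1 2.130, P2 3.285, P3 2.503, P4 2.529, P5 1.383.
Geometric-mean thresholds: P1 √(2·3)=2.449, P2 √(3·4)=3.464, P3 √(2·3)=2.449, P4 √(2·3)=2.449, P5 √(1·2)=1.414.
Each quota rounded against its threshold gives P1 2, P2 3, P3 3, P4 3, P5 1 (total 12).

P1: 2, P2: 3, P3: 3, P4: 3, P5: 1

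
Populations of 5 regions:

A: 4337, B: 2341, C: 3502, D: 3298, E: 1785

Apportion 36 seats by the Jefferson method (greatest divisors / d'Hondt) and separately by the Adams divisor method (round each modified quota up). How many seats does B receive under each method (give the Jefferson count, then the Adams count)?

Jefferson: A 11, B 5, C 8, D 8, E 4.
Adams: A 10, B 6, C 8, D 8, E 4.
B gets 5 under Jefferson and 6 under Adams.

5 and 6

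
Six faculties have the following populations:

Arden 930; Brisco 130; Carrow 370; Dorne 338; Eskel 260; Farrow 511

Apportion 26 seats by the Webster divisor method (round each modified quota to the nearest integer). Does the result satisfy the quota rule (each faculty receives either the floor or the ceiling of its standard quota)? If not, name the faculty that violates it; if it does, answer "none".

none

Standard quotas: Arden 9.523, Brisco 1.331, Carrow 3.789, Dorne 3.461, Eskel 2.662, Farrow 5.233.
Webster allocation: Arden 10, Brisco 1, Carrow 4, Dorne 3, Eskel 3, Farrow 5.
Every allocation lies between the lower and upper quota.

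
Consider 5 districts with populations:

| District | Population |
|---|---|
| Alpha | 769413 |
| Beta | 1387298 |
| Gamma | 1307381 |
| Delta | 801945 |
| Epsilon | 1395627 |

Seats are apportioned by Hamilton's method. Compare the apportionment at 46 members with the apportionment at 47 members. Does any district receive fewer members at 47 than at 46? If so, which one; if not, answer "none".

none

At 46 seats: Alpha 6, Beta 11, Gamma 11, Delta 7, Epsilon 11.
At 47 seats: Alpha 6, Beta 11, Gamma 11, Delta 7, Epsilon 12.
No district's allocation decreased.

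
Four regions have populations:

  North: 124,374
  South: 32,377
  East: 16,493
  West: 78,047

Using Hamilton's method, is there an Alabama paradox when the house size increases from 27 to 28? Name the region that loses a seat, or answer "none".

At 27 seats: North 13, South 4, East 2, West 8.
At 28 seats: North 14, South 3, East 2, West 9.
South drops from 4 to 3.

South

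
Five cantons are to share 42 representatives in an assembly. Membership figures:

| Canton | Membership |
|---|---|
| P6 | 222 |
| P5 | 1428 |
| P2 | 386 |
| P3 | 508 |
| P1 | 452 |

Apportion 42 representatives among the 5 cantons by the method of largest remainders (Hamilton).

Total 2996; standard divisor 2996/42 ≈ 71.333.
Standard quotas: P6 3.112, P5 20.019, P2 5.411, P3 7.121, P1 6.336.
Lower quotas: P6 3, P5 20, P2 5, P3 7, P1 6 (sum 41, leaving 1 seat).
Remainders in descending order: P2 0.411, P1 0.336, P3 0.121, P6 0.112, P5 0.019.
The surplus seat goes to P2.

P6=3; P5=20; P2=6; P3=7; P1=6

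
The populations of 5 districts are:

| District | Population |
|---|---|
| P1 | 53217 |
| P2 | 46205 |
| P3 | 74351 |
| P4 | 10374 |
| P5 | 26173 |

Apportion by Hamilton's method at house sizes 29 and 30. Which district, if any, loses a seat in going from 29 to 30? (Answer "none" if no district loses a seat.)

At 29 seats: P1 7, P2 6, P3 10, P4 2, P5 4.
At 30 seats: P1 8, P2 6, P3 11, P4 1, P5 4.
P4 drops from 2 to 1.

P4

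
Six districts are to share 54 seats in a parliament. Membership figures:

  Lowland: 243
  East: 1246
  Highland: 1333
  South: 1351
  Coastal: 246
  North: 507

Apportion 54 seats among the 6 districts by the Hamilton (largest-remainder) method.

Lowland 3; East 14; Highland 14; South 15; Coastal 3; North 5

The standard divisor is 4926/54 ≈ 91.222.
Standard quotas: Lowland 2.664, East 13.659, Highland 14.613, South 14.810, Coastal 2.697, North 5.558.
Lower quotas: Lowland 2, East 13, Highland 14, South 14, Coastal 2, North 5 (sum 50, leaving 4 seats).
Remainders in descending order: South 0.810, Coastal 0.697, Lowland 0.664, East 0.659, Highland 0.613, North 0.558.
Largest remainders: South, Coastal, Lowland, East receive the extra seats.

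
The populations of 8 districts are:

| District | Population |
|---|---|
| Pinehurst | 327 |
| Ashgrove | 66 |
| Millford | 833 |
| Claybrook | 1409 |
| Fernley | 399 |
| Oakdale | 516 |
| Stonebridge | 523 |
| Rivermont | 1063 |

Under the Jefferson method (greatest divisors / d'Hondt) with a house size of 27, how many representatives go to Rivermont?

6

Standard divisor 5136/27 ≈ 190.222; standard quotas: Pinehurst 1.719, Ashgrove 0.347, Millford 4.379, Claybrook 7.407, Fernley 2.098, Oakdale 2.713, Stonebridge 2.749, Rivermont 5.588.
Rounding down gives 1, 0, 4, 7, 2, 2, 2, 5 = 23 seats, so the divisor must be adjusted.
With modified divisor 170: modified quotas Pinehurst 1.924, Ashgrove 0.388, Millford 4.900, Claybrook 8.288, Fernley 2.347, Oakdale 3.035, Stonebridge 3.076, Rivermont 6.253.
Rounding down: Pinehurst 1, Ashgrove 0, Millford 4, Claybrook 8, Fernley 2, Oakdale 3, Stonebridge 3, Rivermont 6 (total 27).
Rivermont receives 6.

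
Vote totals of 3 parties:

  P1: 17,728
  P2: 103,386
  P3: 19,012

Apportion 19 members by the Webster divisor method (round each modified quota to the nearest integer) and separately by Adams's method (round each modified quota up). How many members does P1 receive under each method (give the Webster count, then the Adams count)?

2 and 3

Webster: P1 2, P2 14, P3 3.
Adams: P1 3, P2 13, P3 3.
P1 gets 2 under Webster and 3 under Adams.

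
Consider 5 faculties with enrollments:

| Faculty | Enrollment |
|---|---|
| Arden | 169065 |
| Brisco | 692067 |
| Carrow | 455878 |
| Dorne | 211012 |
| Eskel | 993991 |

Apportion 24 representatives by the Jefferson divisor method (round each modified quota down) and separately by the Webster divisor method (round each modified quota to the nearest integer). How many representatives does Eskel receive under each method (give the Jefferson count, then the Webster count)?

10 and 9

Jefferson: Arden 1, Brisco 7, Carrow 4, Dorne 2, Eskel 10.
Webster: Arden 2, Brisco 7, Carrow 4, Dorne 2, Eskel 9.
Eskel gets 10 under Jefferson and 9 under Webster.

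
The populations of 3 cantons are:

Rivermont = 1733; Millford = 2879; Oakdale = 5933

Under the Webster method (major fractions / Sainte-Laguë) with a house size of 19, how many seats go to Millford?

Standard divisor 10545/19 ≈ 555; standard quotas: Rivermont 3.123, Millford 5.187, Oakdale 10.690.
Rounding to the nearest integer gives Rivermont 3, Millford 5, Oakdale 11 — total 19, matching the house size, so no adjustment is needed.
Millford receives 5.

5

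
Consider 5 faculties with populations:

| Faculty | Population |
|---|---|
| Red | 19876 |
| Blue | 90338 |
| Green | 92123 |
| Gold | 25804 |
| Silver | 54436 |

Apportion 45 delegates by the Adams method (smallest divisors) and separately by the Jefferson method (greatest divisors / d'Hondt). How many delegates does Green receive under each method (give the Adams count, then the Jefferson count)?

Adams: Red 4, Blue 14, Green 14, Gold 4, Silver 9.
Jefferson: Red 3, Blue 14, Green 15, Gold 4, Silver 9.
Green gets 14 under Adams and 15 under Jefferson.

14 and 15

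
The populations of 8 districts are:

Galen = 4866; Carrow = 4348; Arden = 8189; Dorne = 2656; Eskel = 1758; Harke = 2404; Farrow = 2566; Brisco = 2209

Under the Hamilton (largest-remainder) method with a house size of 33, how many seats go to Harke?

3

Standard divisor: 28996 ÷ 33 ≈ 878.667.
Standard quotas: Galen 5.5379, Carrow 4.9484, Arden 9.3198, Dorne 3.0228, Eskel 2.0008, Harke 2.7360, Farrow 2.9203, Brisco 2.5140.
Lower quotas: Galen 5, Carrow 4, Arden 9, Dorne 3, Eskel 2, Harke 2, Farrow 2, Brisco 2 (sum 29, leaving 4 seats).
Remainders in descending order: Carrow 0.9484, Farrow 0.9203, Harke 0.7360, Galen 0.5379, Brisco 0.5140, Arden 0.3198, Dorne 0.0228, Eskel 0.0008.
Largest remainders: Carrow, Farrow, Harke, Galen receive the extra seats.
Harke receives 3.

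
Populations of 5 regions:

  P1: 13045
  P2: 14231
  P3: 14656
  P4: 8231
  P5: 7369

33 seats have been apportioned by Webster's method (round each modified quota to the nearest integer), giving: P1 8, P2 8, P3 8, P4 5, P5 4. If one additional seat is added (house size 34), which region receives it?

P3

Priority for the next seat is population ÷ (current seats + 0.5).
Priorities: P1 1534.706, P2 1674.235, P3 1724.235, P4 1496.545, P5 1637.556.
Highest priority: P3.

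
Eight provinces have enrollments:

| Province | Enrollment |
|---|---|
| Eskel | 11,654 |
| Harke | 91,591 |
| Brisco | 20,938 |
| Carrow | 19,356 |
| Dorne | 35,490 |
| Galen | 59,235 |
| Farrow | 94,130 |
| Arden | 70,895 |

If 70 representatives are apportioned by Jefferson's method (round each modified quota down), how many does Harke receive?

16

Standard divisor 403289/70 ≈ 5761.271; standard quotas: Eskel 2.023, Harke 15.898, Brisco 3.634, Carrow 3.360, Dorne 6.160, Galen 10.282, Farrow 16.338, Arden 12.305.
Rounding down gives 2, 15, 3, 3, 6, 10, 16, 12 = 67 seats, so the divisor must be adjusted.
With modified divisor 5400: modified quotas Eskel 2.158, Harke 16.961, Brisco 3.877, Carrow 3.584, Dorne 6.572, Galen 10.969, Farrow 17.431, Arden 13.129.
Rounding down: Eskel 2, Harke 16, Brisco 3, Carrow 3, Dorne 6, Galen 10, Farrow 17, Arden 13 (total 70).
Harke receives 16.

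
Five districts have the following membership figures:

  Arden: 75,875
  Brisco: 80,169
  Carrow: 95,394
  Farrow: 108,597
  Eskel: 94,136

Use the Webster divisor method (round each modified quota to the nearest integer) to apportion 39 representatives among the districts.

Standard divisor 454171/39 ≈ 11645.41; standard quotas: Arden 6.515, Brisco 6.884, Carrow 8.192, Farrow 9.325, Eskel 8.084.
Rounding to the nearest integer gives Arden 7, Brisco 7, Carrow 8, Farrow 9, Eskel 8 — total 39, matching the house size, so no adjustment is needed.

Arden=7, Brisco=7, Carrow=8, Farrow=9, Eskel=8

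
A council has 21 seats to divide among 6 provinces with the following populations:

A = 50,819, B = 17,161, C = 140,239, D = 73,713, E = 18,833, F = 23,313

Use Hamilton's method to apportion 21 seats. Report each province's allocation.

A=3, B=1, C=9, D=5, E=1, F=2

Standard divisor: 324078 ÷ 21 ≈ 15432.286.
Standard quotas: A 3.2930, B 1.1120, C 9.0874, D 4.7765, E 1.2204, F 1.5107.
Lower quotas: A 3, B 1, C 9, D 4, E 1, F 1 (sum 19, leaving 2 seats).
Remainders in descending order: D 0.7765, F 0.5107, A 0.2930, E 0.2204, B 0.1120, C 0.0874.
Largest remainders: D, F receive the extra seats.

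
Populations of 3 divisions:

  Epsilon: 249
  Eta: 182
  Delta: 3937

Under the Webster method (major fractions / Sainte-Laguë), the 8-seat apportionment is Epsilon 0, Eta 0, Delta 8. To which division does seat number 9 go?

Priority for the next seat is population ÷ (current seats + 0.5).
Priorities: Epsilon 498.000, Eta 364.000, Delta 463.176.
Highest priority: Epsilon.

Epsilon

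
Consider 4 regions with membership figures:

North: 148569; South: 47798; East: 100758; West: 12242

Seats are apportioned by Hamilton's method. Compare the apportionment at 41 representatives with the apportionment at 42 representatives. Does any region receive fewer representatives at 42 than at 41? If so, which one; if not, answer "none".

none

At 41 seats: North 20, South 6, East 13, West 2.
At 42 seats: North 20, South 6, East 14, West 2.
No region's allocation decreased.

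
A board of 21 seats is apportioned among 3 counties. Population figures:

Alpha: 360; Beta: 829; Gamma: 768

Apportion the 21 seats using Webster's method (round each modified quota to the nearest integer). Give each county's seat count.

Standard divisor 1957/21 ≈ 93.19; standard quotas: Alpha 3.863, Beta 8.896, Gamma 8.241.
Rounding to the nearest integer gives Alpha 4, Beta 9, Gamma 8 — total 21, matching the house size, so no adjustment is needed.

Alpha: 4, Beta: 9, Gamma: 8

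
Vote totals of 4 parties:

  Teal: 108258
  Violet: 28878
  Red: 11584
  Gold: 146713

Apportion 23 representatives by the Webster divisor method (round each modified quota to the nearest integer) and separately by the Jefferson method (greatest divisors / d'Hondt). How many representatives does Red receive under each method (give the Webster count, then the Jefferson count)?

1 and 0

Webster: Teal 8, Violet 2, Red 1, Gold 12.
Jefferson: Teal 9, Violet 2, Red 0, Gold 12.
Red gets 1 under Webster and 0 under Jefferson.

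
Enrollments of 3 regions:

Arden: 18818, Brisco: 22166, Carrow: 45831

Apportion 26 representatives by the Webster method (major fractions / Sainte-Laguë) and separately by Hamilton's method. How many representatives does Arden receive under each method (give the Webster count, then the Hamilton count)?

6 and 5

Webster: Arden 6, Brisco 7, Carrow 13.
Hamilton: Arden 5, Brisco 7, Carrow 14.
Arden gets 6 under Webster and 5 under Hamilton.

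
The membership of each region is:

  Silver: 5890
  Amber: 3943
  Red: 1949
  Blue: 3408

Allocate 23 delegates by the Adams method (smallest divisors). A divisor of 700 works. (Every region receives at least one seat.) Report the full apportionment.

Silver=9; Amber=6; Red=3; Blue=5

With modified divisor 700: modified quotas Silver 8.414, Amber 5.633, Red 2.784, Blue 4.869.
Rounding up: Silver 9, Amber 6, Red 3, Blue 5 (total 23).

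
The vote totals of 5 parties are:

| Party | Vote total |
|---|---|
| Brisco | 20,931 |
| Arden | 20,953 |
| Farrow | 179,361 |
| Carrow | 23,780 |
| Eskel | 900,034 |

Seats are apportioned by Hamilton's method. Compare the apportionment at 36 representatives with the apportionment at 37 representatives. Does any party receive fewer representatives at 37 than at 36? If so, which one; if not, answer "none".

At 36 seats: Brisco 1, Arden 1, Farrow 5, Carrow 1, Eskel 28.
At 37 seats: Brisco 0, Arden 1, Farrow 6, Carrow 1, Eskel 29.
Brisco drops from 1 to 0.

Brisco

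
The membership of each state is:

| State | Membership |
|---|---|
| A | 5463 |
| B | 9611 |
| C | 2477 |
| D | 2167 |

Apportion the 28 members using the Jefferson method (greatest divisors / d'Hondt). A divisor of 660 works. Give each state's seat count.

With modified divisor 660: modified quotas A 8.277, B 14.562, C 3.753, D 3.283.
Rounding down: A 8, B 14, C 3, D 3 (total 28).

A 8; B 14; C 3; D 3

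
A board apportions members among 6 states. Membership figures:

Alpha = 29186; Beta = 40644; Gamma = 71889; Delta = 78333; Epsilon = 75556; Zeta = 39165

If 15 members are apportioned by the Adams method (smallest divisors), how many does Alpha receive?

Standard divisor 334773/15 ≈ 22318.2; standard quotas: Alpha 1.308, Beta 1.821, Gamma 3.221, Delta 3.510, Epsilon 3.385, Zeta 1.755.
Rounding up gives 2, 2, 4, 4, 4, 2 = 18 seats, so the divisor must be adjusted.
With modified divisor 27600: modified quotas Alpha 1.057, Beta 1.473, Gamma 2.605, Delta 2.838, Epsilon 2.738, Zeta 1.419.
Rounding up: Alpha 2, Beta 2, Gamma 3, Delta 3, Epsilon 3, Zeta 2 (total 15).
Alpha receives 2.

2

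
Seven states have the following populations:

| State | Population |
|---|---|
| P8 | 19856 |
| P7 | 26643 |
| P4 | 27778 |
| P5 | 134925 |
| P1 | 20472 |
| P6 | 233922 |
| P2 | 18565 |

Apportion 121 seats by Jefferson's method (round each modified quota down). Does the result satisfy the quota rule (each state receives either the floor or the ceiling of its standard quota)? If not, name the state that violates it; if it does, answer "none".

P6

Standard quotas: P8 4.983, P7 6.686, P4 6.971, P5 33.860, P1 5.138, P6 58.704, P2 4.659.
Jefferson allocation: P8 5, P7 6, P4 7, P5 34, P1 5, P6 60, P2 4.
P6 has quota 58.704 (lower 58, upper 59) but receives 60 — outside the quota interval.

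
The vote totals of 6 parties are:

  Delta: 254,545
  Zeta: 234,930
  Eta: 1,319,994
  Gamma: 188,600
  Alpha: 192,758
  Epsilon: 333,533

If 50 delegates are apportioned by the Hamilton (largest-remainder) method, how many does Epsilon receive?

6

The standard divisor is 2524360/50 ≈ 50487.2.
Standard quotas: Delta 5.0418, Zeta 4.6533, Eta 26.1451, Gamma 3.7356, Alpha 3.8180, Epsilon 6.6063.
Lower quotas: Delta 5, Zeta 4, Eta 26, Gamma 3, Alpha 3, Epsilon 6 (sum 47, leaving 3 seats).
Remainders in descending order: Alpha 0.8180, Gamma 0.7356, Zeta 0.6533, Epsilon 0.6063, Eta 0.1451, Delta 0.0418.
Largest remainders: Alpha, Gamma, Zeta receive the extra seats.
Epsilon receives 6.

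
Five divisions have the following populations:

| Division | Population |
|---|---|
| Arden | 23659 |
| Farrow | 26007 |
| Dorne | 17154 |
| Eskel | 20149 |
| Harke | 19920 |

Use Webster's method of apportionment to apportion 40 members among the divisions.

Arden: 9, Farrow: 10, Dorne: 6, Eskel: 8, Harke: 7

Standard divisor 106889/40 ≈ 2672.225; standard quotas: Arden 8.854, Farrow 9.732, Dorne 6.419, Eskel 7.540, Harke 7.454.
Rounding to the nearest integer gives Arden 9, Farrow 10, Dorne 6, Eskel 8, Harke 7 — total 40, matching the house size, so no adjustment is needed.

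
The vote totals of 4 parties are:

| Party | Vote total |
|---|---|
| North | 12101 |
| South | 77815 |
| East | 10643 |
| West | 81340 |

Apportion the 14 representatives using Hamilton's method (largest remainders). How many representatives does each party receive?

North: 1, South: 6, East: 1, West: 6

Total 181899; standard divisor 181899/14 ≈ 12992.786.
Standard quotas: North 0.9314, South 5.9891, East 0.8191, West 6.2604.
Lower quotas: North 0, South 5, East 0, West 6 (sum 11, leaving 3 seats).
Remainders in descending order: South 0.9891, North 0.9314, East 0.8191, West 0.2604.
Largest remainders: South, North, East receive the extra seats.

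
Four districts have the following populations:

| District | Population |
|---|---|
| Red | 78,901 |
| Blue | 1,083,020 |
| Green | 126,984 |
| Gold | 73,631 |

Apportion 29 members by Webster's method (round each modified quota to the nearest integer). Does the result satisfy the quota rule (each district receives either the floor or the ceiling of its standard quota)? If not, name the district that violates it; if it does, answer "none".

Blue

Standard quotas: Red 1.679, Blue 23.051, Green 2.703, Gold 1.567.
Webster allocation: Red 2, Blue 22, Green 3, Gold 2.
Blue has quota 23.051 (lower 23, upper 24) but receives 22 — outside the quota interval.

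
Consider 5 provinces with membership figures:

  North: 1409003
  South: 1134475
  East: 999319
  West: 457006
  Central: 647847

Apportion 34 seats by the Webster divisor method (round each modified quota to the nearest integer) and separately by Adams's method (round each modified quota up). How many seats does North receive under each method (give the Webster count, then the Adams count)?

11 and 10

Webster: North 11, South 8, East 7, West 3, Central 5.
Adams: North 10, South 8, East 7, West 4, Central 5.
North gets 11 under Webster and 10 under Adams.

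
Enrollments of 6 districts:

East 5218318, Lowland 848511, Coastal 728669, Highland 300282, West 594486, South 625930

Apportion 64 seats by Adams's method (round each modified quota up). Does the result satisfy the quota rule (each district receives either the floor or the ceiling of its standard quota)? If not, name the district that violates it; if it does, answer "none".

East

Standard quotas: East 40.159, Lowland 6.530, Coastal 5.608, Highland 2.311, West 4.575, South 4.817.
Adams allocation: East 38, Lowland 7, Coastal 6, Highland 3, West 5, South 5.
East has quota 40.159 (lower 40, upper 41) but receives 38 — outside the quota interval.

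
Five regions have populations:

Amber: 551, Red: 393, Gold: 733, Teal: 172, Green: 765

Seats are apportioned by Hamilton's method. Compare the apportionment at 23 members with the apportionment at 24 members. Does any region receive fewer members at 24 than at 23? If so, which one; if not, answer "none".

At 23 seats: Amber 5, Red 3, Gold 6, Teal 2, Green 7.
At 24 seats: Amber 5, Red 4, Gold 7, Teal 1, Green 7.
Teal drops from 2 to 1.

Teal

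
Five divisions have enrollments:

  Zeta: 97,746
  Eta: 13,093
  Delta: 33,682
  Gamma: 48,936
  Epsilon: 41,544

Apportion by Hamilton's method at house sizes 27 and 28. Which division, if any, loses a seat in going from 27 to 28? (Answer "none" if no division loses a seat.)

none

At 27 seats: Zeta 11, Eta 1, Delta 4, Gamma 6, Epsilon 5.
At 28 seats: Zeta 12, Eta 1, Delta 4, Gamma 6, Epsilon 5.
No division's allocation decreased.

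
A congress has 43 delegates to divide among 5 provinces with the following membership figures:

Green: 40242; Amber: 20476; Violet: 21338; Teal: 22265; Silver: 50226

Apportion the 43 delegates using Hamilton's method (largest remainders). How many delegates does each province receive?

Green=11; Amber=6; Violet=6; Teal=6; Silver=14

The standard divisor is 154547/43 ≈ 3594.116.
Standard quotas: Green 11.1966, Amber 5.6971, Violet 5.9369, Teal 6.1948, Silver 13.9745.
Lower quotas: Green 11, Amber 5, Violet 5, Teal 6, Silver 13 (sum 40, leaving 3 seats).
Remainders in descending order: Silver 0.9745, Violet 0.9369, Amber 0.6971, Green 0.1966, Teal 0.1948.
The surplus seats go to Silver, Violet, Amber.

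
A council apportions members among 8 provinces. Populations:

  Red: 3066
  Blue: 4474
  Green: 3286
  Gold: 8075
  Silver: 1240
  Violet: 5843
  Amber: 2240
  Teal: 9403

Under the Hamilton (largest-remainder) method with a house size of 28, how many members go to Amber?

2

Standard divisor: 37627 ÷ 28 ≈ 1343.821.
Standard quotas: Red 2.2816, Blue 3.3293, Green 2.4453, Gold 6.0090, Silver 0.9227, Violet 4.3480, Amber 1.6669, Teal 6.9972.
Lower quotas: Red 2, Blue 3, Green 2, Gold 6, Silver 0, Violet 4, Amber 1, Teal 6 (sum 24, leaving 4 seats).
Remainders in descending order: Teal 0.9972, Silver 0.9227, Amber 0.6669, Green 0.4453, Violet 0.3480, Blue 0.3293, Red 0.2816, Gold 0.0090.
The surplus seats go to Teal, Silver, Amber, Green.
Amber receives 2.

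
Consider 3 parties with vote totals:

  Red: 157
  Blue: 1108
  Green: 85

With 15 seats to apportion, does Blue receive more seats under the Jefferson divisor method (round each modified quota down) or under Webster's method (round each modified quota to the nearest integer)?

Jefferson: Red 1, Blue 13, Green 1.
Webster: Red 2, Blue 12, Green 1.
Blue gets 13 under Jefferson and 12 under Webster.

Jefferson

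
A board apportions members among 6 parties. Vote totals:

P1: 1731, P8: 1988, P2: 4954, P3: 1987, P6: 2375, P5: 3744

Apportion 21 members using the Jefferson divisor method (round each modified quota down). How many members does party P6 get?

Standard divisor 16779/21 ≈ 799; standard quotas: P1 2.166, P8 2.488, P2 6.200, P3 2.487, P6 2.972, P5 4.686.
Rounding down gives 2, 2, 6, 2, 2, 4 = 18 seats, so the divisor must be adjusted.
With modified divisor 700: modified quotas P1 2.473, P8 2.840, P2 7.077, P3 2.839, P6 3.393, P5 5.349.
Rounding down: P1 2, P8 2, P2 7, P3 2, P6 3, P5 5 (total 21).
P6 receives 3.

3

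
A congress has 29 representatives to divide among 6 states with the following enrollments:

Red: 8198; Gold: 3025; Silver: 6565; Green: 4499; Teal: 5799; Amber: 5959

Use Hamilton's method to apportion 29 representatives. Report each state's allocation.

Total 34045; standard divisor 34045/29 ≈ 1173.966.
Standard quotas: Red 6.9832, Gold 2.5767, Silver 5.5922, Green 3.8323, Teal 4.9397, Amber 5.0760.
Lower quotas: Red 6, Gold 2, Silver 5, Green 3, Teal 4, Amber 5 (sum 25, leaving 4 seats).
Remainders in descending order: Red 0.9832, Teal 0.9397, Green 0.8323, Silver 0.5922, Gold 0.5767, Amber 0.0760.
Largest remainders: Red, Teal, Green, Silver receive the extra seats.

Red 7, Gold 2, Silver 6, Green 4, Teal 5, Amber 5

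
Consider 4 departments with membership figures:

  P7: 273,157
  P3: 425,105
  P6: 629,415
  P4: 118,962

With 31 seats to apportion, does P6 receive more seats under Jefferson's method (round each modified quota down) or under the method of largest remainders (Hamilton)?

Jefferson

Jefferson: P7 6, P3 9, P6 14, P4 2.
Hamilton: P7 6, P3 9, P6 13, P4 3.
P6 gets 14 under Jefferson and 13 under Hamilton.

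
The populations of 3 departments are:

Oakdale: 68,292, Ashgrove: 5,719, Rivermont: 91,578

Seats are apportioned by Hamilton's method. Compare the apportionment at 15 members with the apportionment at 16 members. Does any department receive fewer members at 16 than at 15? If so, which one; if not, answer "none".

Ashgrove

At 15 seats: Oakdale 6, Ashgrove 1, Rivermont 8.
At 16 seats: Oakdale 7, Ashgrove 0, Rivermont 9.
Ashgrove drops from 1 to 0.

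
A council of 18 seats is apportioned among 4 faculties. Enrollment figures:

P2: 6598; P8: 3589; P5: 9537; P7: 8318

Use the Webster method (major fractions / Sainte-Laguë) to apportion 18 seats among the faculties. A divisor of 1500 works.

P2: 4, P8: 2, P5: 6, P7: 6

With modified divisor 1500: modified quotas P2 4.399, P8 2.393, P5 6.358, P7 5.545.
Rounding to the nearest integer: P2 4, P8 2, P5 6, P7 6 (total 18).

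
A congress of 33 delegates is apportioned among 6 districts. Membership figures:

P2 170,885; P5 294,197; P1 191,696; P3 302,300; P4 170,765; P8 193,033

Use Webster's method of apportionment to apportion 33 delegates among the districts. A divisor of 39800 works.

P2 4, P5 7, P1 5, P3 8, P4 4, P8 5

With modified divisor 39800: modified quotas P2 4.294, P5 7.392, P1 4.816, P3 7.595, P4 4.291, P8 4.850.
Rounding to the nearest integer: P2 4, P5 7, P1 5, P3 8, P4 4, P8 5 (total 33).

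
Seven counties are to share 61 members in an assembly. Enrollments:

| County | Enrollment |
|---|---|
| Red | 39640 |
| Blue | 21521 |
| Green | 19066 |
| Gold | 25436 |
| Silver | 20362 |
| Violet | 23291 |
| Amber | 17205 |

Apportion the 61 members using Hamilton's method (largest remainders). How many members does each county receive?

Red=15, Blue=8, Green=7, Gold=9, Silver=7, Violet=9, Amber=6

Standard divisor: 166521 ÷ 61 ≈ 2729.852.
Standard quotas: Red 14.5209, Blue 7.8836, Green 6.9843, Gold 9.3177, Silver 7.4590, Violet 8.5320, Amber 6.3025.
Lower quotas: Red 14, Blue 7, Green 6, Gold 9, Silver 7, Violet 8, Amber 6 (sum 57, leaving 4 seats).
Remainders in descending order: Green 0.9843, Blue 0.8836, Violet 0.5320, Red 0.5209, Silver 0.4590, Gold 0.3177, Amber 0.3025.
The surplus seats go to Green, Blue, Violet, Red.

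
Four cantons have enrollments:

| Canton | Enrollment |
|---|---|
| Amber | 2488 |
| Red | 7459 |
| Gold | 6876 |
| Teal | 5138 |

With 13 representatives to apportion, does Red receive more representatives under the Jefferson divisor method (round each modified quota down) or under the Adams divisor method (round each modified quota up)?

Jefferson

Jefferson: Amber 1, Red 5, Gold 4, Teal 3.
Adams: Amber 2, Red 4, Gold 4, Teal 3.
Red gets 5 under Jefferson and 4 under Adams.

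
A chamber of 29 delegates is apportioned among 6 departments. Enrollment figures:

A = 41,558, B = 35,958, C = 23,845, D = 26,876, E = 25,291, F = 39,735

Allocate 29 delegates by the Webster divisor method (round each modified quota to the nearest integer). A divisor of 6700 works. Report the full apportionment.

With modified divisor 6700: modified quotas A 6.203, B 5.367, C 3.559, D 4.011, E 3.775, F 5.931.
Rounding to the nearest integer: A 6, B 5, C 4, D 4, E 4, F 6 (total 29).

A 6, B 5, C 4, D 4, E 4, F 6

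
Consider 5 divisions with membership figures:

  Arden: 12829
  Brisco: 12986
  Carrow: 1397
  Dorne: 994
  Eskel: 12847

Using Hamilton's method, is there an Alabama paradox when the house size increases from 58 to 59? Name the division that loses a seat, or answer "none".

At 58 seats: Arden 18, Brisco 18, Carrow 2, Dorne 2, Eskel 18.
At 59 seats: Arden 18, Brisco 19, Carrow 2, Dorne 1, Eskel 19.
Dorne drops from 2 to 1.

Dorne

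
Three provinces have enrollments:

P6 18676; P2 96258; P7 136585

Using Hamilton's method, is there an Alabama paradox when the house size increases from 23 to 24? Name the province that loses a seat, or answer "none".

none

At 23 seats: P6 2, P2 9, P7 12.
At 24 seats: P6 2, P2 9, P7 13.
No province's allocation decreased.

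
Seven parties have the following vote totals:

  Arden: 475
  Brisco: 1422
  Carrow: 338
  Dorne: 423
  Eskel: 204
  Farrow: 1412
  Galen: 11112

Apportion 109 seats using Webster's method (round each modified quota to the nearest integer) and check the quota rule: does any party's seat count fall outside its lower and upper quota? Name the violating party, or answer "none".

Standard quotas: Arden 3.365, Brisco 10.074, Carrow 2.395, Dorne 2.997, Eskel 1.445, Farrow 10.003, Galen 78.721.
Webster allocation: Arden 3, Brisco 10, Carrow 2, Dorne 3, Eskel 1, Farrow 10, Galen 80.
Galen has quota 78.721 (lower 78, upper 79) but receives 80 — outside the quota interval.

Galen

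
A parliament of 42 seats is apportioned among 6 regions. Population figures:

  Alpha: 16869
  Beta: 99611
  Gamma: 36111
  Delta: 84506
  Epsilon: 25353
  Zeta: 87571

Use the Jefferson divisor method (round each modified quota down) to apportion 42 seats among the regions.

Standard divisor 350021/42 ≈ 8333.833; standard quotas: Alpha 2.024, Beta 11.953, Gamma 4.333, Delta 10.140, Epsilon 3.042, Zeta 10.508.
Rounding down gives 2, 11, 4, 10, 3, 10 = 40 seats, so the divisor must be adjusted.
With modified divisor 7800: modified quotas Alpha 2.163, Beta 12.771, Gamma 4.630, Delta 10.834, Epsilon 3.250, Zeta 11.227.
Rounding down: Alpha 2, Beta 12, Gamma 4, Delta 10, Epsilon 3, Zeta 11 (total 42).

Alpha: 2, Beta: 12, Gamma: 4, Delta: 10, Epsilon: 3, Zeta: 11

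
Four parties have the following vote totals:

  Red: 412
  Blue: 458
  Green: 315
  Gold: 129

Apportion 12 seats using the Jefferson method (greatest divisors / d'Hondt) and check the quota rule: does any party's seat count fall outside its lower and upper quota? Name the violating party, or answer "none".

Standard quotas: Red 3.763, Blue 4.183, Green 2.877, Gold 1.178.
Jefferson allocation: Red 4, Blue 4, Green 3, Gold 1.
Every allocation lies between the lower and upper quota.

none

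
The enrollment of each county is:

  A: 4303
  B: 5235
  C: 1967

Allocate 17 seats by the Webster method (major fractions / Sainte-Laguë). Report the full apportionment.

Standard divisor 11505/17 ≈ 676.765; standard quotas: A 6.358, B 7.735, C 2.906.
Rounding to the nearest integer gives A 6, B 8, C 3 — total 17, matching the house size, so no adjustment is needed.

A=6; B=8; C=3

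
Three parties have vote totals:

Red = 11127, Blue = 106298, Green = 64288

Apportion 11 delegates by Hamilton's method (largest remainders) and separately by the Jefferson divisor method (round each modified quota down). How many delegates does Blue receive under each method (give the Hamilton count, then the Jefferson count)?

Hamilton: Red 1, Blue 6, Green 4.
Jefferson: Red 0, Blue 7, Green 4.
Blue gets 6 under Hamilton and 7 under Jefferson.

6 and 7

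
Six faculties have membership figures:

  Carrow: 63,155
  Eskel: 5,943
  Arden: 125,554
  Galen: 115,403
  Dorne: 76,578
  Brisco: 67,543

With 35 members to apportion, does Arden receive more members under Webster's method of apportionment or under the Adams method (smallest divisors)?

Webster: Carrow 5, Eskel 0, Arden 10, Galen 9, Dorne 6, Brisco 5.
Adams: Carrow 5, Eskel 1, Arden 9, Galen 9, Dorne 6, Brisco 5.
Arden gets 10 under Webster and 9 under Adams.

Webster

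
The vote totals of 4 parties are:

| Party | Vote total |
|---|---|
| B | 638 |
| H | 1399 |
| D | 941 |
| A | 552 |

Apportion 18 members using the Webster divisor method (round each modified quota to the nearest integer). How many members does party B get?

3

Standard divisor 3530/18 ≈ 196.111; standard quotas: B 3.253, H 7.134, D 4.798, A 2.815.
Rounding to the nearest integer gives B 3, H 7, D 5, A 3 — total 18, matching the house size, so no adjustment is needed.
B receives 3.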